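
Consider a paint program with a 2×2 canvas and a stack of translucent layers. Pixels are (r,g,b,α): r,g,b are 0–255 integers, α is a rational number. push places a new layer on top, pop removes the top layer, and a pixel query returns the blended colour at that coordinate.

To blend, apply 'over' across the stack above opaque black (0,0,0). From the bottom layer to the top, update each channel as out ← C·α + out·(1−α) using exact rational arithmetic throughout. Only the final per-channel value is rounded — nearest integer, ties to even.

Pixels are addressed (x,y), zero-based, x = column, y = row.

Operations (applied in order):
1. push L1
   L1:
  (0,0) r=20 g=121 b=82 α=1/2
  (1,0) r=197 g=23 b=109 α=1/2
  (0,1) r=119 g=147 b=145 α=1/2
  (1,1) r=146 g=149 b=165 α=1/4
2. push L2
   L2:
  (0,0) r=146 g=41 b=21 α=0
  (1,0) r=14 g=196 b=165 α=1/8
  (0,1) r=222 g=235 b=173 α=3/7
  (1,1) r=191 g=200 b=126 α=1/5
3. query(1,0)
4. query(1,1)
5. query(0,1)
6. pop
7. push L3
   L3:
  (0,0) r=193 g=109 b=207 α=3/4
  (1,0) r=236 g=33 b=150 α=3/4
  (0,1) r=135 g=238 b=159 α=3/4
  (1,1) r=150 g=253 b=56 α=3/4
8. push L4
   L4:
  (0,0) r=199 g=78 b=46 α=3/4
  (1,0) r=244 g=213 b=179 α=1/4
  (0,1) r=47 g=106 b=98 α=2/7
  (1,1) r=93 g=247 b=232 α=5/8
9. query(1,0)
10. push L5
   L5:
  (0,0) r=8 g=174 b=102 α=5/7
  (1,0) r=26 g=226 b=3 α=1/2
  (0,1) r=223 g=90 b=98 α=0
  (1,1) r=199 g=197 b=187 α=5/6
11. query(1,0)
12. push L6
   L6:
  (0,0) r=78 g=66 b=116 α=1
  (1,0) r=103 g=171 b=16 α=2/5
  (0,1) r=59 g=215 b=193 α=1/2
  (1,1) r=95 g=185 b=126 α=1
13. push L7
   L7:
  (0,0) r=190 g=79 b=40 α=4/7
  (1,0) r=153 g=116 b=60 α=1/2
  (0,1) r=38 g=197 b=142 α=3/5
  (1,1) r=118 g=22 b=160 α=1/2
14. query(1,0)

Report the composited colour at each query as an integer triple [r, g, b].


(1,0) stack=L1,L2; from [0,0,0]:
+L1 (α=1/2) → [197/2, 23/2, 109/2]
+L2 (α=1/8) → [1407/16, 553/16, 1093/16]
= [88, 35, 68]

at x=1,y=1 over L1,L2:
+L1 (α=1/4) → [73/2, 149/4, 165/4]
+L2 (α=1/5) → [337/5, 349/5, 291/5]
= [67, 70, 58]

(0,1) stack=L1,L2; from [0,0,0]:
L1 α=1/2: [119/2, 147/2, 145/2]
L2 α=3/7: [904/7, 999/7, 809/7]
→ [129, 143, 116]

(1,0) stack=L1,L3,L4; from [0,0,0]:
L1 α=1/2: [197/2, 23/2, 109/2]
L3 α=3/4: [1613/8, 221/8, 1009/8]
L4 α=1/4: [6791/32, 2367/32, 4459/32]
→ [212, 74, 139]

query (1,0) [L1,L3,L4,L5] — begin 0,0,0
+L1 (α=1/2) → [197/2, 23/2, 109/2]
+L3 (α=3/4) → [1613/8, 221/8, 1009/8]
+L4 (α=1/4) → [6791/32, 2367/32, 4459/32]
+L5 (α=1/2) → [7623/64, 9599/64, 4555/64]
= [119, 150, 71]

query (1,0) [L1,L3,L4,L5,L6,L7] — begin 0,0,0
L1 α=1/2: [197/2, 23/2, 109/2]
L3 α=3/4: [1613/8, 221/8, 1009/8]
L4 α=1/4: [6791/32, 2367/32, 4459/32]
L5 α=1/2: [7623/64, 9599/64, 4555/64]
L6 α=2/5: [36053/320, 10137/64, 15713/320]
L7 α=1/2: [85013/640, 17561/128, 34913/640]
→ [133, 137, 55]


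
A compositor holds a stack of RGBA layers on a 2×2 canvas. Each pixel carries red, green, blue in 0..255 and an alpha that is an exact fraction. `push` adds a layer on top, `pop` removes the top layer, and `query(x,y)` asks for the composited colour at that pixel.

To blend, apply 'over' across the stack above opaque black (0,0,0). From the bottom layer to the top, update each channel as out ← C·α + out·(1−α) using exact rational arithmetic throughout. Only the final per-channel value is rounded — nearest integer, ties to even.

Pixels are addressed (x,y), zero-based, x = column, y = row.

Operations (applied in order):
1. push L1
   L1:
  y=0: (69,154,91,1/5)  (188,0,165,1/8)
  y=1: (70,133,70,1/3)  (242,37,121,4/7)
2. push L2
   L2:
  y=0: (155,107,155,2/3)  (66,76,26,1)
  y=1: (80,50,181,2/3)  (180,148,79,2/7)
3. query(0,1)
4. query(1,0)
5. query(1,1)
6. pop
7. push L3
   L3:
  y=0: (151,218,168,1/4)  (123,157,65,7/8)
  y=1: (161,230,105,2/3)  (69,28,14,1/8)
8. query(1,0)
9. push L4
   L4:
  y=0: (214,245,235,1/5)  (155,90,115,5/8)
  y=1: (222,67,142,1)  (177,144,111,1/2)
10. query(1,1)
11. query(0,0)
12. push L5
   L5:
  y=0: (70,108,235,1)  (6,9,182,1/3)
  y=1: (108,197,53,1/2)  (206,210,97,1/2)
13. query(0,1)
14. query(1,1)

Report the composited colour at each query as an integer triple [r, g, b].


query (0,1) [L1,L2] — begin 0,0,0
L1 α=1/3: [70/3, 133/3, 70/3]
L2 α=2/3: [550/9, 433/9, 1156/9]
= [61, 48, 128]

query (1,0) [L1,L2] — begin 0,0,0
L1 α=1/8: [47/2, 0, 165/8]
L2 α=1: [66, 76, 26]
= [66, 76, 26]

(1,1) stack=L1,L2; from [0,0,0]:
after L1 α=4/7: [968/7, 148/7, 484/7]
after L2 α=2/7: [7360/49, 2812/49, 3526/49]
→ [150, 57, 72]

(1,0) stack=L1,L3; from [0,0,0]:
L1 α=1/8: [47/2, 0, 165/8]
L3 α=7/8: [1769/16, 1099/8, 3805/64]
rounded: [111, 137, 59]

query (1,1) [L1,L3,L4] — begin 0,0,0
+L1 (α=4/7) → [968/7, 148/7, 484/7]
+L3 (α=1/8) → [1037/8, 22, 249/4]
+L4 (α=1/2) → [2453/16, 83, 693/8]
= [153, 83, 87]

at x=0,y=0 over L1,L3,L4:
L1 α=1/5: [69/5, 154/5, 91/5]
L3 α=1/4: [481/10, 388/5, 1113/20]
L4 α=1/5: [2032/25, 2777/25, 2288/25]
rounded: [81, 111, 92]

(0,1) stack=L1,L3,L4,L5; from [0,0,0]:
+L1 (α=1/3) → [70/3, 133/3, 70/3]
+L3 (α=2/3) → [1036/9, 1513/9, 700/9]
+L4 (α=1) → [222, 67, 142]
+L5 (α=1/2) → [165, 132, 195/2]
→ [165, 132, 98]

query (1,1) [L1,L3,L4,L5] — begin 0,0,0
L1 α=4/7: [968/7, 148/7, 484/7]
L3 α=1/8: [1037/8, 22, 249/4]
L4 α=1/2: [2453/16, 83, 693/8]
L5 α=1/2: [5749/32, 293/2, 1469/16]
→ [180, 146, 92]


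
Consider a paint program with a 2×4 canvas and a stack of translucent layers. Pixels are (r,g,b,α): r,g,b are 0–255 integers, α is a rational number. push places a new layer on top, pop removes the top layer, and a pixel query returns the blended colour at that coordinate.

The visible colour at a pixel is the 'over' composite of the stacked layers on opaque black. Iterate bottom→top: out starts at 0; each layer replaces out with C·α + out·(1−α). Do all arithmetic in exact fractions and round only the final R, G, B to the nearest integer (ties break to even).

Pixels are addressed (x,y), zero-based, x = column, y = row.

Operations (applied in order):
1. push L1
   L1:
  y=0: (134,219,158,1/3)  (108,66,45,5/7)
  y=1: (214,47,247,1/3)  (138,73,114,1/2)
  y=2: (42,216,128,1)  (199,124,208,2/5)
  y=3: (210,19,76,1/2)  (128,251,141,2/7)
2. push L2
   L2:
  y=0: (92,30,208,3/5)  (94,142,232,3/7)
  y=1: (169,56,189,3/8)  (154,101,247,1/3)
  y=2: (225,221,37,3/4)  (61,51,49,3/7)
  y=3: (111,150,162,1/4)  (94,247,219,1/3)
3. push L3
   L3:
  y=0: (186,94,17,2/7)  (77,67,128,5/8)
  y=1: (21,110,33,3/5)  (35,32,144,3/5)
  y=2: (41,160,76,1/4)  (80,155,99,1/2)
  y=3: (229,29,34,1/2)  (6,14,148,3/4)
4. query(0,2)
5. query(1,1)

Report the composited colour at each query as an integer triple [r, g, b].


(0,2) stack=L1,L2,L3; from [0,0,0]:
L1 α=1: [42, 216, 128]
L2 α=3/4: [717/4, 879/4, 239/4]
L3 α=1/4: [2315/16, 3277/16, 1021/16]
= [145, 205, 64]

(1,1) stack=L1,L2,L3; from [0,0,0]:
+L1 (α=1/2) → [69, 73/2, 57]
+L2 (α=1/3) → [292/3, 58, 361/3]
+L3 (α=3/5) → [899/15, 212/5, 2018/15]
→ [60, 42, 135]


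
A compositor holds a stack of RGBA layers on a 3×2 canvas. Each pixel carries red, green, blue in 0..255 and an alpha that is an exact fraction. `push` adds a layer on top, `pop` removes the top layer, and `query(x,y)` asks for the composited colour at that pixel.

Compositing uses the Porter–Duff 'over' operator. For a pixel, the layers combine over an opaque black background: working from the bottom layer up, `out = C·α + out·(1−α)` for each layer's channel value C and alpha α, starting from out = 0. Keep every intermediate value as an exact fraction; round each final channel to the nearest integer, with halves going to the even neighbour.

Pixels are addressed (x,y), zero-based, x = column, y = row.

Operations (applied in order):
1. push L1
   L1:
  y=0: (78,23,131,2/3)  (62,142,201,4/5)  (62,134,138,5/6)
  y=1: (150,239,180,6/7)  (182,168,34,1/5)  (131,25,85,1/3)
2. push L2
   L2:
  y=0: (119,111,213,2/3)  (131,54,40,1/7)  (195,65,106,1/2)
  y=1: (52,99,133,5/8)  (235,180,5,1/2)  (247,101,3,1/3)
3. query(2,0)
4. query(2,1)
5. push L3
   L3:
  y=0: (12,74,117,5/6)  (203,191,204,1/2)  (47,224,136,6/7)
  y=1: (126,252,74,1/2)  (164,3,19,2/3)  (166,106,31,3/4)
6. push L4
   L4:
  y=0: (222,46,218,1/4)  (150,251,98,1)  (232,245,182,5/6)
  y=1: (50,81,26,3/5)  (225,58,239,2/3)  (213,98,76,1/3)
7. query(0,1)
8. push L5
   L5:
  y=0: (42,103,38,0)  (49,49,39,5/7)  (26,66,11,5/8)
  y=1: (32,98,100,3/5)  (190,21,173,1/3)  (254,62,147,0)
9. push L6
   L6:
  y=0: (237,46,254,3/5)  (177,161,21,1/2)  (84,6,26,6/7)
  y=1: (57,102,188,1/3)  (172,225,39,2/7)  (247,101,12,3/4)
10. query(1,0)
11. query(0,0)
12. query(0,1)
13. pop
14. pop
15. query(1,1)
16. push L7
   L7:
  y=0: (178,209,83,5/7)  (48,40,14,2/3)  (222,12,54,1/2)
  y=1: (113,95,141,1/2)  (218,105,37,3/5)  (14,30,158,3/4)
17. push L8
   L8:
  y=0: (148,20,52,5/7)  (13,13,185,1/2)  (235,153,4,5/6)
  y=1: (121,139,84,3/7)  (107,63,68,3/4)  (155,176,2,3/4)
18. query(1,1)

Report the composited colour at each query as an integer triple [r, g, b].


(2,0) stack=L1,L2; from [0,0,0]:
after L1 α=5/6: [155/3, 335/3, 115]
after L2 α=1/2: [370/3, 265/3, 221/2]
= [123, 88, 110]

(2,1) stack=L1,L2; from [0,0,0]:
L1 α=1/3: [131/3, 25/3, 85/3]
L2 α=1/3: [1003/9, 353/9, 179/9]
rounded: [111, 39, 20]

at x=0,y=1 over L1,L2,L3,L4:
L1 α=6/7: [900/7, 1434/7, 1080/7]
L2 α=5/8: [565/7, 7767/56, 7895/56]
L3 α=1/2: [1447/14, 21879/112, 12039/112]
L4 α=3/5: [2497/35, 35487/280, 16407/280]
→ [71, 127, 59]

at x=1,y=0 over L1,L2,L3,L4,L5,L6:
L1 α=4/5: [248/5, 568/5, 804/5]
L2 α=1/7: [2143/35, 3678/35, 5024/35]
L3 α=1/2: [4624/35, 10363/70, 6082/35]
L4 α=1: [150, 251, 98]
L5 α=5/7: [545/7, 747/7, 391/7]
L6 α=1/2: [892/7, 937/7, 269/7]
→ [127, 134, 38]

at x=0,y=0 over L1,L2,L3,L4,L5,L6:
+L1 (α=2/3) → [52, 46/3, 262/3]
+L2 (α=2/3) → [290/3, 712/9, 1540/9]
+L3 (α=5/6) → [235/9, 2021/27, 6805/54]
+L4 (α=1/4) → [901/12, 2435/36, 10729/72]
+L5 (α=0) → [901/12, 2435/36, 10729/72]
+L6 (α=3/5) → [5167/30, 4919/90, 38161/180]
rounded: [172, 55, 212]

(0,1) stack=L1,L2,L3,L4,L5,L6; from [0,0,0]:
+L1 (α=6/7) → [900/7, 1434/7, 1080/7]
+L2 (α=5/8) → [565/7, 7767/56, 7895/56]
+L3 (α=1/2) → [1447/14, 21879/112, 12039/112]
+L4 (α=3/5) → [2497/35, 35487/280, 16407/280]
+L5 (α=3/5) → [8354/175, 76647/700, 58407/700]
+L6 (α=1/3) → [26683/525, 37449/350, 124207/1050]
= [51, 107, 118]

query (1,1) [L1,L2,L3,L4] — begin 0,0,0
L1 α=1/5: [182/5, 168/5, 34/5]
L2 α=1/2: [1357/10, 534/5, 59/10]
L3 α=2/3: [4637/30, 188/5, 439/30]
L4 α=2/3: [18137/90, 256/5, 14779/90]
= [202, 51, 164]

(1,1) stack=L1,L2,L3,L4,L7,L8; from [0,0,0]:
L1 α=1/5: [182/5, 168/5, 34/5]
L2 α=1/2: [1357/10, 534/5, 59/10]
L3 α=2/3: [4637/30, 188/5, 439/30]
L4 α=2/3: [18137/90, 256/5, 14779/90]
L7 α=3/5: [47567/225, 2087/25, 19774/225]
L8 α=3/4: [29948/225, 1703/25, 32837/450]
rounded: [133, 68, 73]


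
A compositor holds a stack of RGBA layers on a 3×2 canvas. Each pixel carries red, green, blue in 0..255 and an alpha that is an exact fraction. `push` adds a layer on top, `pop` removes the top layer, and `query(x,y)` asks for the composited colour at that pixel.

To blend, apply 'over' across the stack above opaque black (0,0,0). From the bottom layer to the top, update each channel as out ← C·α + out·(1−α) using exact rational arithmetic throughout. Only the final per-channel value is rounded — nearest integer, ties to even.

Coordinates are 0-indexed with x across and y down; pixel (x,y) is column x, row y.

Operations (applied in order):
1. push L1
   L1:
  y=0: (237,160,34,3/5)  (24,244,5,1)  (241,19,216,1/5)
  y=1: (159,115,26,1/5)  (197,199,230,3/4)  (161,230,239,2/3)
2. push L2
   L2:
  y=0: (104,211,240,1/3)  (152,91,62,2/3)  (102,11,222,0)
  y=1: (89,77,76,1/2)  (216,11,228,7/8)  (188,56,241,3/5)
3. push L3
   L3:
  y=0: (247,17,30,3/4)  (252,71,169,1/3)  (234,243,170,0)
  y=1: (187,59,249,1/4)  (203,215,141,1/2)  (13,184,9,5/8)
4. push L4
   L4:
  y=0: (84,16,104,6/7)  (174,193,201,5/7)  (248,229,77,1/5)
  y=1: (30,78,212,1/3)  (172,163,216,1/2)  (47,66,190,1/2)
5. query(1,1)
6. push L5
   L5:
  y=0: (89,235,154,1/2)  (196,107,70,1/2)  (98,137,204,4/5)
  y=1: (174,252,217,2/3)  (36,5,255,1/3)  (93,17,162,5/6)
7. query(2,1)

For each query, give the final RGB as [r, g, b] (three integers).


(1,1) stack=L1,L2,L3,L4; from [0,0,0]:
after L1 α=3/4: [591/4, 597/4, 345/2]
after L2 α=7/8: [6639/32, 905/32, 3537/16]
after L3 α=1/2: [13135/64, 7785/64, 5793/32]
after L4 α=1/2: [24143/128, 18217/128, 12705/64]
= [189, 142, 199]

(2,1) stack=L1,L2,L3,L4,L5; from [0,0,0]:
+L1 (α=2/3) → [322/3, 460/3, 478/3]
+L2 (α=3/5) → [2336/15, 1424/15, 625/3]
+L3 (α=5/8) → [2661/40, 753/5, 335/4]
+L4 (α=1/2) → [4541/80, 1083/10, 1095/8]
+L5 (α=5/6) → [41741/480, 1933/60, 2525/16]
→ [87, 32, 158]


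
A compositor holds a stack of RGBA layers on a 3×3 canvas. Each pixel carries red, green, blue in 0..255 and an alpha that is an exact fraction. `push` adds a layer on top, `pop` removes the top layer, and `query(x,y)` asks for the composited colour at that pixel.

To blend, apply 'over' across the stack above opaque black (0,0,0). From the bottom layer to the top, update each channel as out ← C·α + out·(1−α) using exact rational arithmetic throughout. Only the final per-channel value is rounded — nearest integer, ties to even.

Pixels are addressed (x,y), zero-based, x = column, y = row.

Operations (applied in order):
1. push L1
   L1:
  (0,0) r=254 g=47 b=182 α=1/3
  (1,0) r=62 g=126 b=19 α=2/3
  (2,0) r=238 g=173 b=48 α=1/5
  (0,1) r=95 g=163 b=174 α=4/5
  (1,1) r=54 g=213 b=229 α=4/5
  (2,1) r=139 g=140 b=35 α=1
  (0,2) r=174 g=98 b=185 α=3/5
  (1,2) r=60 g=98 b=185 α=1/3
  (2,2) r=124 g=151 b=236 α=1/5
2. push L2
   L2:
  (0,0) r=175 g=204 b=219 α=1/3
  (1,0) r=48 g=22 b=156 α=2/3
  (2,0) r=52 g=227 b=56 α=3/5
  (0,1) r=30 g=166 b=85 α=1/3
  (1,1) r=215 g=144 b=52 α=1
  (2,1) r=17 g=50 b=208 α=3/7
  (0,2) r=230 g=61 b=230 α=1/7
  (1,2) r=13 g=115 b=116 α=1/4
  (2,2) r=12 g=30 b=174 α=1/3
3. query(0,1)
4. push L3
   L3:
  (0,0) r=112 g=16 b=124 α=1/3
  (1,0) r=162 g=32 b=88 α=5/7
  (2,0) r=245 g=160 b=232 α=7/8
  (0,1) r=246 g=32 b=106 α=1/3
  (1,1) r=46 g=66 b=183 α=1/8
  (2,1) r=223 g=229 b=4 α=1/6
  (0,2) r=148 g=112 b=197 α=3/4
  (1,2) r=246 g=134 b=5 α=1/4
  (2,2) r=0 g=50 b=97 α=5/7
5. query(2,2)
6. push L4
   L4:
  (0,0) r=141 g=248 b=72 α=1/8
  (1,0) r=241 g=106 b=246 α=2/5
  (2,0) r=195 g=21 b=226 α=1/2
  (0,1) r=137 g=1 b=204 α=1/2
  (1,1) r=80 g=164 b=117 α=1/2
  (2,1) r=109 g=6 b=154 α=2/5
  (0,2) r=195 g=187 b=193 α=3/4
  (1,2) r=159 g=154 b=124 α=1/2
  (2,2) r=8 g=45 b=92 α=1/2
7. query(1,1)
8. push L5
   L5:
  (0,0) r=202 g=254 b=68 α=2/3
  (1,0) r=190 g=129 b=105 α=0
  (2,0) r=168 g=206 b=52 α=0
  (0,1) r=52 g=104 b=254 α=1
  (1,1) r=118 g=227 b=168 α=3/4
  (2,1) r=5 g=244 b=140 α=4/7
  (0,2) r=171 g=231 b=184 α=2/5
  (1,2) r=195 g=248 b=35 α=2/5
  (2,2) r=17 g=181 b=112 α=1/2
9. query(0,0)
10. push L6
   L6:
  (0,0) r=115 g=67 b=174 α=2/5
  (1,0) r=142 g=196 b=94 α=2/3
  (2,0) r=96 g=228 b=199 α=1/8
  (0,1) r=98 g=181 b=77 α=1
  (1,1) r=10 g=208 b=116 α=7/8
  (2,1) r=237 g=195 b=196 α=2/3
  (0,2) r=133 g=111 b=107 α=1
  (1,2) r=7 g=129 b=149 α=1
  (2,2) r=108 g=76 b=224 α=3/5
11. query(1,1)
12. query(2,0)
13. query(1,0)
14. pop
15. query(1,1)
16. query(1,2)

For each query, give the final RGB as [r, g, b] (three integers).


(0,1) stack=L1,L2; from [0,0,0]:
after L1 α=4/5: [76, 652/5, 696/5]
after L2 α=1/3: [182/3, 2134/15, 1817/15]
rounded: [61, 142, 121]

(2,2) stack=L1,L2,L3; from [0,0,0]:
after L1 α=1/5: [124/5, 151/5, 236/5]
after L2 α=1/3: [308/15, 452/15, 1342/15]
after L3 α=5/7: [88/15, 4654/105, 9959/105]
rounded: [6, 44, 95]

query (1,1) [L1,L2,L3,L4] — begin 0,0,0
+L1 (α=4/5) → [216/5, 852/5, 916/5]
+L2 (α=1) → [215, 144, 52]
+L3 (α=1/8) → [1551/8, 537/4, 547/8]
+L4 (α=1/2) → [2191/16, 1193/8, 1483/16]
rounded: [137, 149, 93]

query (0,0) [L1,L2,L3,L4,L5] — begin 0,0,0
after L1 α=1/3: [254/3, 47/3, 182/3]
after L2 α=1/3: [1033/9, 706/9, 1021/9]
after L3 α=1/3: [3074/27, 1556/27, 3158/27]
after L4 α=1/8: [25325/216, 4397/54, 12025/108]
after L5 α=2/3: [112589/648, 31829/162, 26713/324]
→ [174, 196, 82]

at x=1,y=1 over L1,L2,L3,L4,L5,L6:
L1 α=4/5: [216/5, 852/5, 916/5]
L2 α=1: [215, 144, 52]
L3 α=1/8: [1551/8, 537/4, 547/8]
L4 α=1/2: [2191/16, 1193/8, 1483/16]
L5 α=3/4: [7855/64, 6641/32, 9547/64]
L6 α=7/8: [12335/512, 53233/256, 61515/512]
= [24, 208, 120]

query (2,0) [L1,L2,L3,L4,L5,L6] — begin 0,0,0
+L1 (α=1/5) → [238/5, 173/5, 48/5]
+L2 (α=3/5) → [1256/25, 3751/25, 936/25]
+L3 (α=7/8) → [44131/200, 31751/200, 5192/25]
+L4 (α=1/2) → [83131/400, 35951/400, 5421/25]
+L5 (α=0) → [83131/400, 35951/400, 5421/25]
+L6 (α=1/8) → [620317/3200, 342857/3200, 21461/100]
→ [194, 107, 215]

query (1,0) [L1,L2,L3,L4,L5,L6] — begin 0,0,0
L1 α=2/3: [124/3, 84, 38/3]
L2 α=2/3: [412/9, 128/3, 974/9]
L3 α=5/7: [8114/63, 736/21, 844/9]
L4 α=2/5: [18236/105, 444/7, 464/3]
L5 α=0: [18236/105, 444/7, 464/3]
L6 α=2/3: [48056/315, 3188/21, 1028/9]
rounded: [153, 152, 114]

at x=1,y=1 over L1,L2,L3,L4,L5:
L1 α=4/5: [216/5, 852/5, 916/5]
L2 α=1: [215, 144, 52]
L3 α=1/8: [1551/8, 537/4, 547/8]
L4 α=1/2: [2191/16, 1193/8, 1483/16]
L5 α=3/4: [7855/64, 6641/32, 9547/64]
→ [123, 208, 149]

at x=1,y=2 over L1,L2,L3,L4,L5:
after L1 α=1/3: [20, 98/3, 185/3]
after L2 α=1/4: [73/4, 213/4, 301/4]
after L3 α=1/4: [1203/16, 1175/16, 923/16]
after L4 α=1/2: [3747/32, 3639/32, 2907/32]
after L5 α=2/5: [23721/160, 26789/160, 10961/160]
→ [148, 167, 69]


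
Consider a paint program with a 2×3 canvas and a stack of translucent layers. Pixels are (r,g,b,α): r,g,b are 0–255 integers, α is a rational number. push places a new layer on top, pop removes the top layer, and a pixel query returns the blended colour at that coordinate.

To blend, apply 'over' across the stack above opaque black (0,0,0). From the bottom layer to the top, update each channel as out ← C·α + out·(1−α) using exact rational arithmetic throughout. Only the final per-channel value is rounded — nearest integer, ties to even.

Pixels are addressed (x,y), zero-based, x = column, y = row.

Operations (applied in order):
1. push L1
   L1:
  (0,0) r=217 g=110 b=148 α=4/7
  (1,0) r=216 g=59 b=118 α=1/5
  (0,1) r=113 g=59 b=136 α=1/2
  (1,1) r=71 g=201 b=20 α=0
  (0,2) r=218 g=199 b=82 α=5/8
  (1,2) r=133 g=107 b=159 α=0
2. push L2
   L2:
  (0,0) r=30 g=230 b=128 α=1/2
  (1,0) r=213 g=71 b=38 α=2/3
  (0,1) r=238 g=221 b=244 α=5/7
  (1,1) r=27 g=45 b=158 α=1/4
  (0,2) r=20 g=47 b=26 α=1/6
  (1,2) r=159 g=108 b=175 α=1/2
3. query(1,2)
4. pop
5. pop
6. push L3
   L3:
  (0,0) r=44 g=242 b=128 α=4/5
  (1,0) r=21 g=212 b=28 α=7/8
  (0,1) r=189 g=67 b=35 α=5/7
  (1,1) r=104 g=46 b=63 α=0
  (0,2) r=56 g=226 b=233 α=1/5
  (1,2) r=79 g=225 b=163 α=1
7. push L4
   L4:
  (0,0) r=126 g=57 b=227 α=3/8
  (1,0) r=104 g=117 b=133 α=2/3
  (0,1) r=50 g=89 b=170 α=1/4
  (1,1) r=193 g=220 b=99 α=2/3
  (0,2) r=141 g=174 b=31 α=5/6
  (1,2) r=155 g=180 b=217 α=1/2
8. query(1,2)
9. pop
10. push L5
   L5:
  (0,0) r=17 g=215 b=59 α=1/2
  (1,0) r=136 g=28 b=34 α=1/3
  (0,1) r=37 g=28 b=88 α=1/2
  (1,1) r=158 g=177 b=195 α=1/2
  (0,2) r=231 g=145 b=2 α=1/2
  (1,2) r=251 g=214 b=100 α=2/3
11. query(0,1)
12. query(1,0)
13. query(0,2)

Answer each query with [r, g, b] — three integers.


(1,2) stack=L1,L2; from [0,0,0]:
L1 α=0: [0, 0, 0]
L2 α=1/2: [159/2, 54, 175/2]
→ [80, 54, 88]

(1,2) stack=L3,L4; from [0,0,0]:
+L3 (α=1) → [79, 225, 163]
+L4 (α=1/2) → [117, 405/2, 190]
= [117, 202, 190]

query (0,1) [L3,L5] — begin 0,0,0
after L3 α=5/7: [135, 335/7, 25]
after L5 α=1/2: [86, 531/14, 113/2]
rounded: [86, 38, 56]

at x=1,y=0 over L3,L5:
after L3 α=7/8: [147/8, 371/2, 49/2]
after L5 α=1/3: [691/12, 133, 83/3]
rounded: [58, 133, 28]

query (0,2) [L3,L5] — begin 0,0,0
+L3 (α=1/5) → [56/5, 226/5, 233/5]
+L5 (α=1/2) → [1211/10, 951/10, 243/10]
→ [121, 95, 24]


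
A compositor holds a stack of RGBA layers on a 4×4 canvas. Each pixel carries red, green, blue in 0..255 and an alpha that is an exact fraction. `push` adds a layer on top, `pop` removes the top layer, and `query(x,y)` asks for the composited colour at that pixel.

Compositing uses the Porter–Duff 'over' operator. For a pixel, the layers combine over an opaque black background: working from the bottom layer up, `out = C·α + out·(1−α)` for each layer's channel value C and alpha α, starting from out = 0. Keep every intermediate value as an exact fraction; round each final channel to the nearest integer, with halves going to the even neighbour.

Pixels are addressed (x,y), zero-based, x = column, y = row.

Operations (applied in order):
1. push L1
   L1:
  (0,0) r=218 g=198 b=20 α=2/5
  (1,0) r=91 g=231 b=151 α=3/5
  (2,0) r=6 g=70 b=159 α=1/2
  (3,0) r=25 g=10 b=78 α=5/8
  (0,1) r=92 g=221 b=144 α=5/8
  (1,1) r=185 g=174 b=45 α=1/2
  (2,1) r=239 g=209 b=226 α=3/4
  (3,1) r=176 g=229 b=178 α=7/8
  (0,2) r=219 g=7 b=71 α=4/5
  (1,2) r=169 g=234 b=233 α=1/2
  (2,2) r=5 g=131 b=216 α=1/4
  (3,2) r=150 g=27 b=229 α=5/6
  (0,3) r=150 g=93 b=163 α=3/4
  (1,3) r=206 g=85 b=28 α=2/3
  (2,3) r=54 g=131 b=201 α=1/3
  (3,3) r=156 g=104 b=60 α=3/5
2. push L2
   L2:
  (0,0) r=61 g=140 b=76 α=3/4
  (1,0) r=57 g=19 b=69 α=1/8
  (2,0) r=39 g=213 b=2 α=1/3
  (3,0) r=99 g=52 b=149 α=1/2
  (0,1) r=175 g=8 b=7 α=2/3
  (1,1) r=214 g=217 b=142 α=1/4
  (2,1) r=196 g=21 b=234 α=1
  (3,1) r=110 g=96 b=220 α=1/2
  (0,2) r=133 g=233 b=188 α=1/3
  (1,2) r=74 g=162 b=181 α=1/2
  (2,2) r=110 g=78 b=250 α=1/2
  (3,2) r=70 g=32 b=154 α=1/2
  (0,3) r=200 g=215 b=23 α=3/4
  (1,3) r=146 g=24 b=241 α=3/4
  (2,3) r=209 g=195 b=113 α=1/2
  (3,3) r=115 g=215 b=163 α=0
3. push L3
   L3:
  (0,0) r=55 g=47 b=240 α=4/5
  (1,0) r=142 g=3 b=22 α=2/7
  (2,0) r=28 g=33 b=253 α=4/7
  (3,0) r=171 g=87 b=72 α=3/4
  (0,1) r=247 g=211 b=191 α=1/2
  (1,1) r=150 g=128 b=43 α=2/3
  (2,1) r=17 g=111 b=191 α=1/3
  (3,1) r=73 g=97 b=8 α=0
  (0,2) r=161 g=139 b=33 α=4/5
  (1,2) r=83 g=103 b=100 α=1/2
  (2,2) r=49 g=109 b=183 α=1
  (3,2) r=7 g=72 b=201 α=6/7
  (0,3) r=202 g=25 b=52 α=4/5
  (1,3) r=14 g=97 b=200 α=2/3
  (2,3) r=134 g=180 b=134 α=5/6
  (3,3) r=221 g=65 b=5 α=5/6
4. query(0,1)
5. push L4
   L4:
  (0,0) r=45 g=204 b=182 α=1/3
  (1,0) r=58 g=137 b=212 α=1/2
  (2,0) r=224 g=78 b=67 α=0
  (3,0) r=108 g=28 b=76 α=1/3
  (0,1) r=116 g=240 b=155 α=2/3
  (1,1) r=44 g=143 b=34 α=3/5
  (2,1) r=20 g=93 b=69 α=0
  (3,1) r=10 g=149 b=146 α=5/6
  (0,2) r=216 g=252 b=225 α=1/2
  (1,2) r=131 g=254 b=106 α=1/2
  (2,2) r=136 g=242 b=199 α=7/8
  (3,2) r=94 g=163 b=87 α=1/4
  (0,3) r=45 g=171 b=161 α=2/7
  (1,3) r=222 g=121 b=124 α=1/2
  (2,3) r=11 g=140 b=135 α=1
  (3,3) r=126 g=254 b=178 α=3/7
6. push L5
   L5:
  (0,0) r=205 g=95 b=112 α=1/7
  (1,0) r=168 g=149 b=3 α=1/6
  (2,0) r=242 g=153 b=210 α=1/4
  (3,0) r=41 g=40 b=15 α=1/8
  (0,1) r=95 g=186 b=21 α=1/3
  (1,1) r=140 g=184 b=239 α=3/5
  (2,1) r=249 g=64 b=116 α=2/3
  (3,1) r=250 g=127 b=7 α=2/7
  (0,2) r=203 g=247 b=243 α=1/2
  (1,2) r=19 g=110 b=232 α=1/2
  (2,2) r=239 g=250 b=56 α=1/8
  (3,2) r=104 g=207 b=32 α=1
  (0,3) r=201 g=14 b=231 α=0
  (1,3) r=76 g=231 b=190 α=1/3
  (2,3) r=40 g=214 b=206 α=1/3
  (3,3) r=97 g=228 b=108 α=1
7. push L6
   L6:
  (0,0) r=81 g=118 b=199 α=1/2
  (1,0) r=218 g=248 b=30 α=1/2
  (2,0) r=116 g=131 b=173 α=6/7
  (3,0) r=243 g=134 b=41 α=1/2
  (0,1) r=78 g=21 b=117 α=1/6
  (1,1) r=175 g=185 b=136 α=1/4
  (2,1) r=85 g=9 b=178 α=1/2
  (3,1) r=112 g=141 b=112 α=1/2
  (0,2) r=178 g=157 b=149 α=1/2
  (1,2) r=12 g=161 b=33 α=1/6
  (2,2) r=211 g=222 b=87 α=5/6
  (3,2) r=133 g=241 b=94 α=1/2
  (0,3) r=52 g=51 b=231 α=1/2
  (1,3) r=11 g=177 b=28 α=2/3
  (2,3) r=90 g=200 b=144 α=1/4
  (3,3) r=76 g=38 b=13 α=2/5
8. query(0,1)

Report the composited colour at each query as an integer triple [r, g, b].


(0,1) stack=L1,L2,L3; from [0,0,0]:
L1 α=5/8: [115/2, 1105/8, 90]
L2 α=2/3: [815/6, 411/8, 104/3]
L3 α=1/2: [2297/12, 2099/16, 677/6]
rounded: [191, 131, 113]

at x=0,y=1 over L1,L2,L3,L4,L5,L6:
after L1 α=5/8: [115/2, 1105/8, 90]
after L2 α=2/3: [815/6, 411/8, 104/3]
after L3 α=1/2: [2297/12, 2099/16, 677/6]
after L4 α=2/3: [5081/36, 9779/48, 2537/18]
after L5 α=1/3: [6791/54, 14243/72, 2726/27]
after L6 α=1/6: [38167/324, 72727/432, 16789/162]
rounded: [118, 168, 104]


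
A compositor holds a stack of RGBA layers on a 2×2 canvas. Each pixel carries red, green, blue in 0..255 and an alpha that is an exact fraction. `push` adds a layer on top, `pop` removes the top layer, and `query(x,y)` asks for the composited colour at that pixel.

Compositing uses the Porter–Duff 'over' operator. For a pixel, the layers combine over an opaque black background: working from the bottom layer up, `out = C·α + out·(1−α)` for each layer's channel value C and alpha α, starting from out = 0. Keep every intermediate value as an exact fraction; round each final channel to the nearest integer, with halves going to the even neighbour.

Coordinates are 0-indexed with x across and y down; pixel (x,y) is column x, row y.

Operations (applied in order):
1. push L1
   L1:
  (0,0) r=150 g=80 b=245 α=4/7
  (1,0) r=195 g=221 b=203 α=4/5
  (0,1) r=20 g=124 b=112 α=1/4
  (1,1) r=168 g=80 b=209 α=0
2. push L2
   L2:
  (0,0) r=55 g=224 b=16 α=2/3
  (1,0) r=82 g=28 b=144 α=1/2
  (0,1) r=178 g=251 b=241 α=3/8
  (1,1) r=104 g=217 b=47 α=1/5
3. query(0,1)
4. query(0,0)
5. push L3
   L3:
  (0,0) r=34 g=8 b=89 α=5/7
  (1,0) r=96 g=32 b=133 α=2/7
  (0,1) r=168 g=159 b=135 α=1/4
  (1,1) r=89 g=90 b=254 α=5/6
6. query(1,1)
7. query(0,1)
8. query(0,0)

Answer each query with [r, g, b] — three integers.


at x=0,y=1 over L1,L2:
+L1 (α=1/4) → [5, 31, 28]
+L2 (α=3/8) → [559/8, 227/2, 863/8]
→ [70, 114, 108]

(0,0) stack=L1,L2; from [0,0,0]:
+L1 (α=4/7) → [600/7, 320/7, 140]
+L2 (α=2/3) → [1370/21, 1152/7, 172/3]
= [65, 165, 57]

query (1,1) [L1,L2,L3] — begin 0,0,0
after L1 α=0: [0, 0, 0]
after L2 α=1/5: [104/5, 217/5, 47/5]
after L3 α=5/6: [2329/30, 2467/30, 6397/30]
→ [78, 82, 213]

(0,1) stack=L1,L2,L3; from [0,0,0]:
L1 α=1/4: [5, 31, 28]
L2 α=3/8: [559/8, 227/2, 863/8]
L3 α=1/4: [3021/32, 999/8, 3669/32]
rounded: [94, 125, 115]

query (0,0) [L1,L2,L3] — begin 0,0,0
+L1 (α=4/7) → [600/7, 320/7, 140]
+L2 (α=2/3) → [1370/21, 1152/7, 172/3]
+L3 (α=5/7) → [6310/147, 2584/49, 1679/21]
→ [43, 53, 80]


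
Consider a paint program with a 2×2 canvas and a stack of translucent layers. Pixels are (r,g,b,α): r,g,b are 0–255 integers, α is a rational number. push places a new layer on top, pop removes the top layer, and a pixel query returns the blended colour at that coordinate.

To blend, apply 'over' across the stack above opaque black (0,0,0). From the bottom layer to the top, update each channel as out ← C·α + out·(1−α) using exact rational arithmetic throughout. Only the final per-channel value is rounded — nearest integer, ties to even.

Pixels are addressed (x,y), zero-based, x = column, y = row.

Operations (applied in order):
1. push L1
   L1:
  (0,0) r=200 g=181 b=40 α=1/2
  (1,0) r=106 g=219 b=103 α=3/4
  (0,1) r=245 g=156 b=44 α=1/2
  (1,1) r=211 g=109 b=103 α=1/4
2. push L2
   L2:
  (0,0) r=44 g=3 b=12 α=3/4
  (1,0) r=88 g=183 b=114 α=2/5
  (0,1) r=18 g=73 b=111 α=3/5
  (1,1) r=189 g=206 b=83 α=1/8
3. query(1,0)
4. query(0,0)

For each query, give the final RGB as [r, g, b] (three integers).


query (1,0) [L1,L2] — begin 0,0,0
after L1 α=3/4: [159/2, 657/4, 309/4]
after L2 α=2/5: [829/10, 687/4, 1839/20]
= [83, 172, 92]

(0,0) stack=L1,L2; from [0,0,0]:
+L1 (α=1/2) → [100, 181/2, 20]
+L2 (α=3/4) → [58, 199/8, 14]
→ [58, 25, 14]


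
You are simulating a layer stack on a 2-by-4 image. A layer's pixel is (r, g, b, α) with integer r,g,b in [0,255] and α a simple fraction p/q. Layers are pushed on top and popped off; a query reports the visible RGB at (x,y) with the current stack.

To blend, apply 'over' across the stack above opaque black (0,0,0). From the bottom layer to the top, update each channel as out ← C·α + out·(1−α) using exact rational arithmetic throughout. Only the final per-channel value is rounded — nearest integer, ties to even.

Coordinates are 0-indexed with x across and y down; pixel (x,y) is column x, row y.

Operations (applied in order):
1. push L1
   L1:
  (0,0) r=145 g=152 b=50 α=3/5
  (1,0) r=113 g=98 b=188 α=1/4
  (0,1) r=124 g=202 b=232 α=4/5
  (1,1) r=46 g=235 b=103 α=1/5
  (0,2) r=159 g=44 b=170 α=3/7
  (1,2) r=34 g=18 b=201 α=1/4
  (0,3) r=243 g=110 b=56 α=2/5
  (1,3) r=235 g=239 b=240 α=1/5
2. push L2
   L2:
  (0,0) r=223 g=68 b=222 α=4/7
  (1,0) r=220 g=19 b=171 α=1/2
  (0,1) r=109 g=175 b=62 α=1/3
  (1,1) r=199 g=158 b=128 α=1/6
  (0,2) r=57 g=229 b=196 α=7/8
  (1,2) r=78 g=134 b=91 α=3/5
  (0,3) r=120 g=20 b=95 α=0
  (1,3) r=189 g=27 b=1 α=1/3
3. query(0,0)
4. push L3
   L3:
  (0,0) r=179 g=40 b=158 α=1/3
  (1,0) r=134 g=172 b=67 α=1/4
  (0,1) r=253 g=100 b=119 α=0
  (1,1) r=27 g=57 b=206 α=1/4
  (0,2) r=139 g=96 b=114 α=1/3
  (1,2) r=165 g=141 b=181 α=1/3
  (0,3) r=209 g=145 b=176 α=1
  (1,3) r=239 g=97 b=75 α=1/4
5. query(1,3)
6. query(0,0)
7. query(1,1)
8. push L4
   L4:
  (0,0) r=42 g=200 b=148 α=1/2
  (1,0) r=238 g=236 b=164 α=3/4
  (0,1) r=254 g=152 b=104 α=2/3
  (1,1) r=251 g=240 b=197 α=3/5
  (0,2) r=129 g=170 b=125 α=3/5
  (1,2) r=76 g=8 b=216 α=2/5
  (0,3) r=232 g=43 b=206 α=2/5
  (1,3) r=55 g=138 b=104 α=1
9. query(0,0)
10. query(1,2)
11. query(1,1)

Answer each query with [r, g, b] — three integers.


(0,0) stack=L1,L2; from [0,0,0]:
+L1 (α=3/5) → [87, 456/5, 30]
+L2 (α=4/7) → [1153/7, 2728/35, 978/7]
= [165, 78, 140]

(1,3) stack=L1,L2,L3; from [0,0,0]:
+L1 (α=1/5) → [47, 239/5, 48]
+L2 (α=1/3) → [283/3, 613/15, 97/3]
+L3 (α=1/4) → [261/2, 549/10, 43]
rounded: [130, 55, 43]

at x=0,y=0 over L1,L2,L3:
after L1 α=3/5: [87, 456/5, 30]
after L2 α=4/7: [1153/7, 2728/35, 978/7]
after L3 α=1/3: [3559/21, 6856/105, 3062/21]
→ [169, 65, 146]

at x=1,y=1 over L1,L2,L3:
after L1 α=1/5: [46/5, 47, 103/5]
after L2 α=1/6: [245/6, 131/2, 77/2]
after L3 α=1/4: [299/8, 507/8, 643/8]
rounded: [37, 63, 80]

at x=0,y=0 over L1,L2,L3,L4:
+L1 (α=3/5) → [87, 456/5, 30]
+L2 (α=4/7) → [1153/7, 2728/35, 978/7]
+L3 (α=1/3) → [3559/21, 6856/105, 3062/21]
+L4 (α=1/2) → [4441/42, 13928/105, 3085/21]
→ [106, 133, 147]

(1,2) stack=L1,L2,L3,L4; from [0,0,0]:
after L1 α=1/4: [17/2, 9/2, 201/4]
after L2 α=3/5: [251/5, 411/5, 747/10]
after L3 α=1/3: [1327/15, 509/5, 1652/15]
after L4 α=2/5: [2087/25, 1607/25, 3812/25]
→ [83, 64, 152]

at x=1,y=1 over L1,L2,L3,L4:
L1 α=1/5: [46/5, 47, 103/5]
L2 α=1/6: [245/6, 131/2, 77/2]
L3 α=1/4: [299/8, 507/8, 643/8]
L4 α=3/5: [3311/20, 3387/20, 3007/20]
= [166, 169, 150]


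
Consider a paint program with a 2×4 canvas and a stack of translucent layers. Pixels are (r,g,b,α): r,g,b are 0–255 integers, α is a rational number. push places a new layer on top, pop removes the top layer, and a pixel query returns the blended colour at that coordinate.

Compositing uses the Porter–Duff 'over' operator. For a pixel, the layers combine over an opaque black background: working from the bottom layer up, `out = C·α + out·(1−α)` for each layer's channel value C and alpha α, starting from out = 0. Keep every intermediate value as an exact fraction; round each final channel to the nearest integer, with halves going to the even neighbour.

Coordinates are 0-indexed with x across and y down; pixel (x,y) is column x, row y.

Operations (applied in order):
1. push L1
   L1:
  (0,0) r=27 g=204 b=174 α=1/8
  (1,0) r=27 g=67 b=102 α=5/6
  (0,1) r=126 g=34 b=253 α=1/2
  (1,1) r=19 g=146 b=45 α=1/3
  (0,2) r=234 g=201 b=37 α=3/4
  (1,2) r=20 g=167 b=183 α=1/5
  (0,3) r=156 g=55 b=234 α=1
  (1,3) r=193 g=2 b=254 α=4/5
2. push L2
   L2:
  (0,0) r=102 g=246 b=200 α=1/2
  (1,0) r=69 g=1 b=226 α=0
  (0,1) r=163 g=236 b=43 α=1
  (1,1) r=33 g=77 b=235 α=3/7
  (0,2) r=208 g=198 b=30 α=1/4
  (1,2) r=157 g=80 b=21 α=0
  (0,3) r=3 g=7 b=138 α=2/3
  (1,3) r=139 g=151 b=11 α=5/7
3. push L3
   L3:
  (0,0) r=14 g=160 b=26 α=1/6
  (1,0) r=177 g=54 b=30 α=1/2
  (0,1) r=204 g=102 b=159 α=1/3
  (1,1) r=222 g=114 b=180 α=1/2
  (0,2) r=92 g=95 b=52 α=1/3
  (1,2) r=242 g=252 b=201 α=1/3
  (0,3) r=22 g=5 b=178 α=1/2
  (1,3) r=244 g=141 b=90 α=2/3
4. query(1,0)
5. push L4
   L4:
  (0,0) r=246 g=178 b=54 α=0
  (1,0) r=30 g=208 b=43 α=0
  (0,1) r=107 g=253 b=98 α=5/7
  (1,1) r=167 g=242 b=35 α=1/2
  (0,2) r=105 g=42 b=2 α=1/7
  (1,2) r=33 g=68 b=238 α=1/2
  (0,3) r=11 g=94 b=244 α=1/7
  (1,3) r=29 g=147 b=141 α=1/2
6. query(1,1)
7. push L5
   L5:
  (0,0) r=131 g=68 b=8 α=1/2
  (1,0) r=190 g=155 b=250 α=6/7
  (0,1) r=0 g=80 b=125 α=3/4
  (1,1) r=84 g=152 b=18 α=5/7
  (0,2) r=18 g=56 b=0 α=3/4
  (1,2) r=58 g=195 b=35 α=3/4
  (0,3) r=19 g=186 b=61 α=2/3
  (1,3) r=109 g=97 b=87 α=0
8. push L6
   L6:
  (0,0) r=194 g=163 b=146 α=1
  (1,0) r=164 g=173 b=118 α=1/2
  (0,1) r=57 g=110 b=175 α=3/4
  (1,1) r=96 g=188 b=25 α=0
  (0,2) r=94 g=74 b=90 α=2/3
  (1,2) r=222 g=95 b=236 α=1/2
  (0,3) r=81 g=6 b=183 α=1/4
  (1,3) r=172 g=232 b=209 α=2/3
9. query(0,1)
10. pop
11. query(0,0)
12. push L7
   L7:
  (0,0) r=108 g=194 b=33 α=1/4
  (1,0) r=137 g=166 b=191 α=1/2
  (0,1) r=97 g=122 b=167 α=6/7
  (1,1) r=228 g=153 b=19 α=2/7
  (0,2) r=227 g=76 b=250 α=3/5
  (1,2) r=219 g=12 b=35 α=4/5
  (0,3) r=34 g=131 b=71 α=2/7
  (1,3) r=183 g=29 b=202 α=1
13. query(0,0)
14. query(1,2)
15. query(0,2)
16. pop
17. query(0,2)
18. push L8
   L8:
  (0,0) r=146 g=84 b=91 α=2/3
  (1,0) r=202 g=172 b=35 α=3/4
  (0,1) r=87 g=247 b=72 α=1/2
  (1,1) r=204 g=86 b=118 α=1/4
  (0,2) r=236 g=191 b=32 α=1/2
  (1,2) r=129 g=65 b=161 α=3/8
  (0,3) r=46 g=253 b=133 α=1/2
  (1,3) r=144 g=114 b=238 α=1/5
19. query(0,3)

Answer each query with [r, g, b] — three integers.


(1,0) stack=L1,L2,L3; from [0,0,0]:
+L1 (α=5/6) → [45/2, 335/6, 85]
+L2 (α=0) → [45/2, 335/6, 85]
+L3 (α=1/2) → [399/4, 659/12, 115/2]
= [100, 55, 58]

at x=1,y=1 over L1,L2,L3,L4:
after L1 α=1/3: [19/3, 146/3, 15]
after L2 α=3/7: [373/21, 1277/21, 765/7]
after L3 α=1/2: [5035/42, 3671/42, 2025/14]
after L4 α=1/2: [12049/84, 13835/84, 2515/28]
→ [143, 165, 90]

(0,1) stack=L1,L2,L3,L4,L5,L6; from [0,0,0]:
after L1 α=1/2: [63, 17, 253/2]
after L2 α=1: [163, 236, 43]
after L3 α=1/3: [530/3, 574/3, 245/3]
after L4 α=5/7: [2665/21, 4943/21, 280/3]
after L5 α=3/4: [2665/84, 9983/84, 1405/12]
after L6 α=3/4: [17029/336, 37703/336, 7705/48]
rounded: [51, 112, 161]

at x=0,y=0 over L1,L2,L3,L4,L5:
+L1 (α=1/8) → [27/8, 51/2, 87/4]
+L2 (α=1/2) → [843/16, 543/4, 887/8]
+L3 (α=1/6) → [4439/96, 3355/24, 4643/48]
+L4 (α=0) → [4439/96, 3355/24, 4643/48]
+L5 (α=1/2) → [17015/192, 4987/48, 5027/96]
→ [89, 104, 52]

query (0,0) [L1,L2,L3,L4,L5,L7] — begin 0,0,0
L1 α=1/8: [27/8, 51/2, 87/4]
L2 α=1/2: [843/16, 543/4, 887/8]
L3 α=1/6: [4439/96, 3355/24, 4643/48]
L4 α=0: [4439/96, 3355/24, 4643/48]
L5 α=1/2: [17015/192, 4987/48, 5027/96]
L7 α=1/4: [23927/256, 8091/64, 6083/128]
rounded: [93, 126, 48]

(1,2) stack=L1,L2,L3,L4,L5,L7; from [0,0,0]:
L1 α=1/5: [4, 167/5, 183/5]
L2 α=0: [4, 167/5, 183/5]
L3 α=1/3: [250/3, 1594/15, 457/5]
L4 α=1/2: [349/6, 1307/15, 1647/10]
L5 α=3/4: [1393/24, 5041/30, 2697/40]
L7 α=4/5: [22417/120, 6481/150, 8297/200]
rounded: [187, 43, 41]

at x=0,y=2 over L1,L2,L3,L4,L5,L7:
L1 α=3/4: [351/2, 603/4, 111/4]
L2 α=1/4: [1469/8, 2601/16, 453/16]
L3 α=1/3: [1837/12, 3361/24, 869/24]
L4 α=1/7: [2047/14, 3529/28, 877/28]
L5 α=3/4: [2803/56, 8233/112, 877/112]
L7 α=3/5: [21871/140, 21001/280, 42877/280]
rounded: [156, 75, 153]

at x=0,y=2 over L1,L2,L3,L4,L5:
+L1 (α=3/4) → [351/2, 603/4, 111/4]
+L2 (α=1/4) → [1469/8, 2601/16, 453/16]
+L3 (α=1/3) → [1837/12, 3361/24, 869/24]
+L4 (α=1/7) → [2047/14, 3529/28, 877/28]
+L5 (α=3/4) → [2803/56, 8233/112, 877/112]
= [50, 74, 8]

at x=0,y=3 over L1,L2,L3,L4,L5,L8:
after L1 α=1: [156, 55, 234]
after L2 α=2/3: [54, 23, 170]
after L3 α=1/2: [38, 14, 174]
after L4 α=1/7: [239/7, 178/7, 184]
after L5 α=2/3: [505/21, 2782/21, 102]
after L8 α=1/2: [1471/42, 8095/42, 235/2]
rounded: [35, 193, 118]


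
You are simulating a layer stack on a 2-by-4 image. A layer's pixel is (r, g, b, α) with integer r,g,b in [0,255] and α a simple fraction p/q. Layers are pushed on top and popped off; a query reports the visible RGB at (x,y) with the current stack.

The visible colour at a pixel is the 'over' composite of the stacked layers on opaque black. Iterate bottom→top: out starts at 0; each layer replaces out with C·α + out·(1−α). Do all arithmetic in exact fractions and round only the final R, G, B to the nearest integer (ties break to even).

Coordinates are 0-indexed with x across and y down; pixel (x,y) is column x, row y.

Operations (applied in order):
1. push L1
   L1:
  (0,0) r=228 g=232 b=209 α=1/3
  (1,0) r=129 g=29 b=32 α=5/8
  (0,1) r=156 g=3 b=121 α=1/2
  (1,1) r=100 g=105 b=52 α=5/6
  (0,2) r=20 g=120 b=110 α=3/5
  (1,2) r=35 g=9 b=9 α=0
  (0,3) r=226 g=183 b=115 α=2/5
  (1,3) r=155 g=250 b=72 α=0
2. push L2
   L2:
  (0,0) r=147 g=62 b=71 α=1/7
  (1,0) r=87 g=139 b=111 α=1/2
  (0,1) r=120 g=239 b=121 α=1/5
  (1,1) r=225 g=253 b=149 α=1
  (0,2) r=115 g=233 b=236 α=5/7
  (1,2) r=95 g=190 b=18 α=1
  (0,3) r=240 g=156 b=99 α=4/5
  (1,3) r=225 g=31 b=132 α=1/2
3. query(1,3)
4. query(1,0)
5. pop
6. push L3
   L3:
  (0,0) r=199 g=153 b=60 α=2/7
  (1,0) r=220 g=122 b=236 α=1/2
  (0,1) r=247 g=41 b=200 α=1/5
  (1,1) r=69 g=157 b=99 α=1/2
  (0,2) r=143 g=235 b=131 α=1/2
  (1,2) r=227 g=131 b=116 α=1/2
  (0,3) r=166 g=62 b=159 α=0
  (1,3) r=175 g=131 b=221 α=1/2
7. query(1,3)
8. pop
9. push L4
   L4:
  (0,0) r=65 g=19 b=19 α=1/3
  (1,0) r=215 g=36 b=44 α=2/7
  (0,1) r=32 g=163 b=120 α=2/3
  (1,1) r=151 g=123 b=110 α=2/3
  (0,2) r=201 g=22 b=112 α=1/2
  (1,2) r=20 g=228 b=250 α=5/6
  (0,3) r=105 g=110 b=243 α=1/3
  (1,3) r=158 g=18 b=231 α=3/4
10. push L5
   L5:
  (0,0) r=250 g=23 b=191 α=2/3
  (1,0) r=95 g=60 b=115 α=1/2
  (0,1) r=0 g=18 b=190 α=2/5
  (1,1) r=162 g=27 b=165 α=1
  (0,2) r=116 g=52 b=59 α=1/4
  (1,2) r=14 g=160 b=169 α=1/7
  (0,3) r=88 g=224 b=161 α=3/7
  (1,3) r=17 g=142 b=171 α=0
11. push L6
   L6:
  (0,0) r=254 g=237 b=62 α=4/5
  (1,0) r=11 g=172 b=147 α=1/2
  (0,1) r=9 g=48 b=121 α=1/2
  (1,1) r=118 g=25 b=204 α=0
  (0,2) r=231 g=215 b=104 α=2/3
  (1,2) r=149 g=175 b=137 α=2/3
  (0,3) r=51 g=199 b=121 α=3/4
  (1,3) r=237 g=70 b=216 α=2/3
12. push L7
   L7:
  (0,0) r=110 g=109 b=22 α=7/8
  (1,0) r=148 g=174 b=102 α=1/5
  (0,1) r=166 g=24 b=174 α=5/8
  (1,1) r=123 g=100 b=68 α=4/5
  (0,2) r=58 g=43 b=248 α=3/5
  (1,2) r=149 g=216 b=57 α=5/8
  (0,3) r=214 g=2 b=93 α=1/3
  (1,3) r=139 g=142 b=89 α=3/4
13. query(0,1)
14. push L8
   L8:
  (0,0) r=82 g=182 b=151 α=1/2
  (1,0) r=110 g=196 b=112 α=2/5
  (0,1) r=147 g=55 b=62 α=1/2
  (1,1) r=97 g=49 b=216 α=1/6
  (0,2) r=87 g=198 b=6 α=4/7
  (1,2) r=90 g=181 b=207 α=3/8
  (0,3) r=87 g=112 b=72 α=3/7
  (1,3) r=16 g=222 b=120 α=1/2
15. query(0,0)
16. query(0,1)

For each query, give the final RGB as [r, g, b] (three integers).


at x=1,y=3 over L1,L2:
+L1 (α=0) → [0, 0, 0]
+L2 (α=1/2) → [225/2, 31/2, 66]
rounded: [112, 16, 66]

at x=1,y=0 over L1,L2:
+L1 (α=5/8) → [645/8, 145/8, 20]
+L2 (α=1/2) → [1341/16, 1257/16, 131/2]
rounded: [84, 79, 66]

at x=1,y=3 over L1,L3:
+L1 (α=0) → [0, 0, 0]
+L3 (α=1/2) → [175/2, 131/2, 221/2]
rounded: [88, 66, 110]

(0,1) stack=L1,L4,L5,L6,L7; from [0,0,0]:
after L1 α=1/2: [78, 3/2, 121/2]
after L4 α=2/3: [142/3, 655/6, 601/6]
after L5 α=2/5: [142/5, 727/10, 1361/10]
after L6 α=1/2: [187/10, 1207/20, 2571/20]
after L7 α=5/8: [8861/80, 6021/160, 25113/160]
= [111, 38, 157]

query (0,0) [L1,L4,L5,L6,L7,L8] — begin 0,0,0
+L1 (α=1/3) → [76, 232/3, 209/3]
+L4 (α=1/3) → [217/3, 521/9, 475/9]
+L5 (α=2/3) → [1717/9, 935/27, 3913/27]
+L6 (α=4/5) → [10861/45, 26531/135, 10609/135]
+L7 (α=7/8) → [45511/360, 16192/135, 31399/1080]
+L8 (α=1/2) → [75031/720, 20381/135, 194479/2160]
→ [104, 151, 90]

(0,1) stack=L1,L4,L5,L6,L7,L8; from [0,0,0]:
after L1 α=1/2: [78, 3/2, 121/2]
after L4 α=2/3: [142/3, 655/6, 601/6]
after L5 α=2/5: [142/5, 727/10, 1361/10]
after L6 α=1/2: [187/10, 1207/20, 2571/20]
after L7 α=5/8: [8861/80, 6021/160, 25113/160]
after L8 α=1/2: [20621/160, 14821/320, 35033/320]
= [129, 46, 109]
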